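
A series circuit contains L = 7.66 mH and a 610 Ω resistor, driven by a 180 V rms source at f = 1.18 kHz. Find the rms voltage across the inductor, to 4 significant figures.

16.69 V

ω = 2πf = 7414 rad/s
X_L = ωL = 56.79 Ω
Z = 610.0 + j56.79 Ω
|Z| = √(610.0² + 56.79²) = 612.6 Ω
I = V/|Z| = 293.8 mA
V_L = I·|Z_L| = 0.2938 × 56.79 = 16.69 V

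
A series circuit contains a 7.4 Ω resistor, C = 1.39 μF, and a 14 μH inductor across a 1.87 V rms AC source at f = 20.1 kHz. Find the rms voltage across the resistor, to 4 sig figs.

ω = 2πf = 126300 rad/s
X_L = ωL = 1.768 Ω
X_C = 1/(ωC) = 5.697 Ω
Net reactance X = X_L − X_C = -3.928 Ω
Z = 7.400 − j3.928 Ω
|Z| = √(7.400² + 3.928²) = 8.378 Ω
I = V/|Z| = 223.2 mA
V_R = I·|Z_R| = 0.2232 × 7.400 = 1.652 V

1.652 V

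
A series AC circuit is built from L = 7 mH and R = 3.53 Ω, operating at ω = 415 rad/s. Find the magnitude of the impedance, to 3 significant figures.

4.57 Ω

X_L = ωL = 2.91 Ω
Z = 3.53 + j2.91 Ω
|Z| = √(3.53² + 2.91²) = 4.57 Ω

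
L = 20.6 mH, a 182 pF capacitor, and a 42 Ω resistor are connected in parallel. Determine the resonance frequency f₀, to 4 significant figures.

ω₀ = 1/√(LC) = 1/√(0.0206 × 1.82e-10) = 516500 rad/s
f₀ = ω₀/(2π) = 82.20 kHz

82.20 kHz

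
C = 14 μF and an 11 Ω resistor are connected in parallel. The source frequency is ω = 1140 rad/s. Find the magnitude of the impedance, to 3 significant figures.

10.8 Ω

X_C = 1/(ωC) = 62.7 Ω
Parallel: admittances add. Y = 1/R + jωC
Y = (0.0909 + j0.0160) S
|Y| = 0.0923 S → |Z| = 1/|Y| = 10.8 Ω, ∠Z = −∠Y = -9.96°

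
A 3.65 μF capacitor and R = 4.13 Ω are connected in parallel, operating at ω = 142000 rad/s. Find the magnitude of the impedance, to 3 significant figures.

X_C = 1/(ωC) = 1.93 Ω
Parallel: admittances add. Y = 1/R + jωC
Y = (0.242 + j0.518) S
|Y| = 0.572 S → |Z| = 1/|Y| = 1.75 Ω, ∠Z = −∠Y = -65.0°

1.75 Ω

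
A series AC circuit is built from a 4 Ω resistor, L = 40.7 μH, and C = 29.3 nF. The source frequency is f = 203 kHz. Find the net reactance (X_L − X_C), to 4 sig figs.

25.15 Ω

ω = 2πf = 1.275e+06 rad/s
X_L = ωL = 51.91 Ω
X_C = 1/(ωC) = 26.76 Ω
X = 51.91 − 26.76 = 25.15 Ω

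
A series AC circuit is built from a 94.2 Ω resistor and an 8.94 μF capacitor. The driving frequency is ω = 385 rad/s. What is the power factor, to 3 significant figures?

X_C = 1/(ωC) = 291 Ω
Z = 94.2 − j291 Ω
|Z| = √(94.2² + 291²) = 305 Ω
∠Z = arctan(-291/94.2) = -72.0°
cos φ = cos(-72.0°) = 0.308

0.308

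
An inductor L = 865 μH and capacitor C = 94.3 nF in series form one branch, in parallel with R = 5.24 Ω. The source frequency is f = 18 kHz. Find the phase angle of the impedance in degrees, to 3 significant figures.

ω = 2πf = 113100 rad/s
X_L = ωL = 97.8 Ω
X_C = 1/(ωC) = 93.8 Ω
Branch 1: Z₁ = R = 5.24 Ω
Branch 2 (series LC): Z₂ = j(X_L − X_C) = j4.07 Ω
Parallel: Z = Z₁Z₂/(Z₁+Z₂), |Z| = 3.21 Ω, ∠Z = 52.2°

52.2°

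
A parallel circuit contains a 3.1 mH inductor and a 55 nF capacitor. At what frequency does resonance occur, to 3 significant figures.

12.2 kHz

ω₀ = 1/√(LC) = 1/√(0.0031 × 5.5e-08) = 76580 rad/s
f₀ = ω₀/(2π) = 12.2 kHz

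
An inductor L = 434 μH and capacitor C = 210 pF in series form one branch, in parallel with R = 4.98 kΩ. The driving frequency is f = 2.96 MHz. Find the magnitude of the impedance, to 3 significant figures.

4200 Ω

ω = 2πf = 1.86e+07 rad/s
X_L = ωL = 8070 Ω
X_C = 1/(ωC) = 256 Ω
Branch 1: Z₁ = R = 4980 Ω
Branch 2 (series LC): Z₂ = j(X_L − X_C) = j7820 Ω
Parallel: Z = Z₁Z₂/(Z₁+Z₂), |Z| = 4200 Ω, ∠Z = 32.5°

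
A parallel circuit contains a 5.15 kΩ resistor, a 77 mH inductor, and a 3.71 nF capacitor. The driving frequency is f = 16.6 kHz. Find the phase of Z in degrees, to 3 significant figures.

-53.5°

ω = 2πf = 104300 rad/s
X_L = ωL = 8030 Ω
X_C = 1/(ωC) = 2580 Ω
Parallel: admittances add. Y = 1/R + 1/(jωL) + jωC
Y = (0.000194 + j0.000262) S
|Y| = 0.000326 S → |Z| = 1/|Y| = 3060 Ω, ∠Z = −∠Y = -53.5°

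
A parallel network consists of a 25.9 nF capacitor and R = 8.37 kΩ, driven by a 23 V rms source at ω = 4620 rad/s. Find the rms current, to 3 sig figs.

3.89 mA

X_C = 1/(ωC) = 8360 Ω
Parallel: admittances add. Y = 1/R + jωC
Y = (0.000119 + j0.000120) S
|Y| = 0.000169 S → |Z| = 1/|Y| = 5910 Ω, ∠Z = −∠Y = -45.0°
I = V/|Z| = 23/5910 = 3.89 mA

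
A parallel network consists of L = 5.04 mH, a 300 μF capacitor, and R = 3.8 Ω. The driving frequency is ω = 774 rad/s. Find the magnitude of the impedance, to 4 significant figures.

3.784 Ω

X_L = ωL = 3.901 Ω
X_C = 1/(ωC) = 4.307 Ω
Parallel: admittances add. Y = 1/R + 1/(jωL) + jωC
Y = (0.2632 − j0.02415) S
|Y| = 0.2643 S → |Z| = 1/|Y| = 3.784 Ω, ∠Z = −∠Y = 5.243°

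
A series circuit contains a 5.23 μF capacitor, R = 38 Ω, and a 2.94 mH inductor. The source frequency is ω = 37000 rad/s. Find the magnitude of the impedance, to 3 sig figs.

110 Ω

X_L = ωL = 109 Ω
X_C = 1/(ωC) = 5.17 Ω
Net reactance X = X_L − X_C = 104 Ω
Z = 38.0 + j104 Ω
|Z| = √(38.0² + 104²) = 110 Ω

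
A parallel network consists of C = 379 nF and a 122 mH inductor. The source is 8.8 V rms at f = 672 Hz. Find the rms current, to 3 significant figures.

ω = 2πf = 4222 rad/s
X_L = ωL = 515 Ω
X_C = 1/(ωC) = 625 Ω
Parallel: admittances add. Y = 1/(jωL) + jωC
Y = (0 − j0.000341) S
|Y| = 0.000341 S → |Z| = 1/|Y| = 2930 Ω, ∠Z = −∠Y = 90.0°
I = V/|Z| = 8.8/2930 = 3.00 mA

3.00 mA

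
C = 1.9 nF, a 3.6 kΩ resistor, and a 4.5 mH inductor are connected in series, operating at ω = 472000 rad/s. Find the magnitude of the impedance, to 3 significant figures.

3740 Ω

X_L = ωL = 2120 Ω
X_C = 1/(ωC) = 1120 Ω
Net reactance X = X_L − X_C = 1010 Ω
Z = 3600 + j1010 Ω
|Z| = √(3600² + 1010²) = 3740 Ω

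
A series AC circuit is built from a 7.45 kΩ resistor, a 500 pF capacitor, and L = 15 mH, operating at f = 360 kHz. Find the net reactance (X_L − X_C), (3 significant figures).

33000 Ω

ω = 2πf = 2.262e+06 rad/s
X_L = ωL = 33900 Ω
X_C = 1/(ωC) = 884 Ω
X = 33900 − 884 = 33000 Ω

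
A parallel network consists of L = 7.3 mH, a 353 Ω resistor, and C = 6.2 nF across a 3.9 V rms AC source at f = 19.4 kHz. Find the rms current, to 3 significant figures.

ω = 2πf = 121900 rad/s
X_L = ωL = 890 Ω
X_C = 1/(ωC) = 1320 Ω
Parallel: admittances add. Y = 1/R + 1/(jωL) + jωC
Y = (0.00283 − j0.000368) S
|Y| = 0.00286 S → |Z| = 1/|Y| = 350 Ω, ∠Z = −∠Y = 7.40°
I = V/|Z| = 3.9/350 = 11.1 mA

11.1 mA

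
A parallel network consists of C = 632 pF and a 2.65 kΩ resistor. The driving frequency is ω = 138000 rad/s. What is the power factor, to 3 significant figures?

0.974

X_C = 1/(ωC) = 11500 Ω
Parallel: admittances add. Y = 1/R + jωC
Y = (0.000377 + j8.72e-05) S
|Y| = 0.000387 S → |Z| = 1/|Y| = 2580 Ω, ∠Z = −∠Y = -13.0°
cos φ = cos(-13.0°) = 0.974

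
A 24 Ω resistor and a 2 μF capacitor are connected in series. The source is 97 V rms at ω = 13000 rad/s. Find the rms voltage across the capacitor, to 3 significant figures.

82.3 V

X_C = 1/(ωC) = 38.5 Ω
Z = 24.0 − j38.5 Ω
|Z| = √(24.0² + 38.5²) = 45.3 Ω
I = V/|Z| = 2.14 A
V_C = I·|Z_C| = 2.14 × 38.5 = 82.3 V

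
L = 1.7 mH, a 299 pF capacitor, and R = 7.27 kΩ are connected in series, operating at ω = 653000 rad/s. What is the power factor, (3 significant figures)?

0.876

X_L = ωL = 1110 Ω
X_C = 1/(ωC) = 5120 Ω
Net reactance X = X_L − X_C = -4010 Ω
Z = 7270 − j4010 Ω
|Z| = √(7270² + 4010²) = 8300 Ω
∠Z = arctan(-4010/7270) = -28.9°
cos φ = cos(-28.9°) = 0.876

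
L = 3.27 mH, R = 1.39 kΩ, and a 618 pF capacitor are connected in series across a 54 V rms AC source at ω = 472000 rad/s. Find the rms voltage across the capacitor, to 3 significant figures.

X_L = ωL = 1540 Ω
X_C = 1/(ωC) = 3430 Ω
Net reactance X = X_L − X_C = -1880 Ω
Z = 1390 − j1880 Ω
|Z| = √(1390² + 1880²) = 2340 Ω
I = V/|Z| = 23.1 mA
V_C = I·|Z_C| = 0.0231 × 3430 = 79.0 V

79.0 V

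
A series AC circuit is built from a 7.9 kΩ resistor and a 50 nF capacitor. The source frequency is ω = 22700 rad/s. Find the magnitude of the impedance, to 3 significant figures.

X_C = 1/(ωC) = 881 Ω
Z = 7900 − j881 Ω
|Z| = √(7900² + 881²) = 7950 Ω

7950 Ω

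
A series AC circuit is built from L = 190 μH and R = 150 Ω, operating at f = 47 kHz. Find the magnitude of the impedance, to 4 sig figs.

ω = 2πf = 295300 rad/s
X_L = ωL = 56.11 Ω
Z = 150.0 + j56.11 Ω
|Z| = √(150.0² + 56.11²) = 160.2 Ω

160.2 Ω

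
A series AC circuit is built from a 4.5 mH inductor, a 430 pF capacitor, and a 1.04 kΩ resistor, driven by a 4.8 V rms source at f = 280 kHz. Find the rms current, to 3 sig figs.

ω = 2πf = 1.759e+06 rad/s
X_L = ωL = 7920 Ω
X_C = 1/(ωC) = 1320 Ω
Net reactance X = X_L − X_C = 6590 Ω
Z = 1040 + j6590 Ω
|Z| = √(1040² + 6590²) = 6680 Ω
I = V/|Z| = 4.8/6680 = 719 μA

719 μA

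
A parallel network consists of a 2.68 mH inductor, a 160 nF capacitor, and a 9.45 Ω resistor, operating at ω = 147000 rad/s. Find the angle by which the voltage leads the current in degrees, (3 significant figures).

X_L = ωL = 394 Ω
X_C = 1/(ωC) = 42.5 Ω
Parallel: admittances add. Y = 1/R + 1/(jωL) + jωC
Y = (0.106 + j0.0210) S
|Y| = 0.108 S → |Z| = 1/|Y| = 9.27 Ω, ∠Z = −∠Y = -11.2°

-11.2°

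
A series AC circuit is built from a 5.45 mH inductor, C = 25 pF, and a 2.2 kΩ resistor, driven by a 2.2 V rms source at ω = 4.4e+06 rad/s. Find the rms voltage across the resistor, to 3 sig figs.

X_L = ωL = 24000 Ω
X_C = 1/(ωC) = 9090 Ω
Net reactance X = X_L − X_C = 14900 Ω
Z = 2200 + j14900 Ω
|Z| = √(2200² + 14900²) = 15100 Ω
I = V/|Z| = 146 μA
V_R = I·|Z_R| = 0.000146 × 2200 = 0.322 V

0.322 V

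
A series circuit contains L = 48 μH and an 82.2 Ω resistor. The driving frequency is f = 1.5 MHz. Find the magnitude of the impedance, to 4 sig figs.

459.8 Ω

ω = 2πf = 9.425e+06 rad/s
X_L = ωL = 452.4 Ω
Z = 82.20 + j452.4 Ω
|Z| = √(82.20² + 452.4²) = 459.8 Ω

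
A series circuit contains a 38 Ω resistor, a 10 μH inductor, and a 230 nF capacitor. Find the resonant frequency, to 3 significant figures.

ω₀ = 1/√(LC) = 1/√(1e-05 × 2.3e-07) = 659400 rad/s
f₀ = ω₀/(2π) = 105 kHz

105 kHz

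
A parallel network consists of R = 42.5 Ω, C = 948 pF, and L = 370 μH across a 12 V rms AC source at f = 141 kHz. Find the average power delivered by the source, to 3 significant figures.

3.39 W

ω = 2πf = 885900 rad/s
X_L = ωL = 328 Ω
X_C = 1/(ωC) = 1190 Ω
Parallel: admittances add. Y = 1/R + 1/(jωL) + jωC
Y = (0.0235 − j0.00221) S
|Y| = 0.0236 S → |Z| = 1/|Y| = 42.3 Ω, ∠Z = −∠Y = 5.37°
I = V/|Z| = 284 mA
P = VI cos φ = 12 × 0.284 × cos(5.37°) = 3.39 W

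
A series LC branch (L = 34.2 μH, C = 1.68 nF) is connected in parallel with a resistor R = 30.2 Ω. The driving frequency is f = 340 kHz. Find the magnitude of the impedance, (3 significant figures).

29.9 Ω

ω = 2πf = 2.136e+06 rad/s
X_L = ωL = 73.1 Ω
X_C = 1/(ωC) = 279 Ω
Branch 1: Z₁ = R = 30.2 Ω
Branch 2 (series LC): Z₂ = j(X_L − X_C) = −j206 Ω
Parallel: Z = Z₁Z₂/(Z₁+Z₂), |Z| = 29.9 Ω, ∠Z = -8.36°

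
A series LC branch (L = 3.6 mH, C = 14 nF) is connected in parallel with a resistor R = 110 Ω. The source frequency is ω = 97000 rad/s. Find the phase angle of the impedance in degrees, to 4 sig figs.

-15.86°

X_L = ωL = 349.2 Ω
X_C = 1/(ωC) = 736.4 Ω
Branch 1: Z₁ = R = 110.0 Ω
Branch 2 (series LC): Z₂ = j(X_L − X_C) = −j387.2 Ω
Parallel: Z = Z₁Z₂/(Z₁+Z₂), |Z| = 105.8 Ω, ∠Z = -15.86°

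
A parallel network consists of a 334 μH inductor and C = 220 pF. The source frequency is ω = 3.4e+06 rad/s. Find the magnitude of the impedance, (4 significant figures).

7542 Ω

X_L = ωL = 1136 Ω
X_C = 1/(ωC) = 1337 Ω
Parallel: admittances add. Y = 1/(jωL) + jωC
Y = (0 − j0.0001326) S
|Y| = 0.0001326 S → |Z| = 1/|Y| = 7542 Ω, ∠Z = −∠Y = 90.00°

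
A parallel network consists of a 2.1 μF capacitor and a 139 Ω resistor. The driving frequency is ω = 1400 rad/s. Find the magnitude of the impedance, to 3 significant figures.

X_C = 1/(ωC) = 340 Ω
Parallel: admittances add. Y = 1/R + jωC
Y = (0.00719 + j0.00294) S
|Y| = 0.00777 S → |Z| = 1/|Y| = 129 Ω, ∠Z = −∠Y = -22.2°

129 Ω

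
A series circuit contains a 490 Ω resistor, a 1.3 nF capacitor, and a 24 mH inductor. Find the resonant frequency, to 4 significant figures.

ω₀ = 1/√(LC) = 1/√(0.024 × 1.3e-09) = 179000 rad/s
f₀ = ω₀/(2π) = 28.49 kHz

28.49 kHz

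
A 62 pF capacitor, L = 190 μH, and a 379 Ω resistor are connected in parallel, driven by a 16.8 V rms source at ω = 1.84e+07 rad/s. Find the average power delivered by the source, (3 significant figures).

X_L = ωL = 3500 Ω
X_C = 1/(ωC) = 877 Ω
Parallel: admittances add. Y = 1/R + 1/(jωL) + jωC
Y = (0.00264 + j0.000855) S
|Y| = 0.00277 S → |Z| = 1/|Y| = 361 Ω, ∠Z = −∠Y = -17.9°
I = V/|Z| = 46.6 mA
P = VI cos φ = 16.8 × 0.0466 × cos(-17.9°) = 745 mW

745 mW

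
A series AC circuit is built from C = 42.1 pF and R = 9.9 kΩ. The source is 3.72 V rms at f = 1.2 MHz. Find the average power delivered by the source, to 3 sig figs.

1.27 mW

ω = 2πf = 7.54e+06 rad/s
X_C = 1/(ωC) = 3150 Ω
Z = 9900 − j3150 Ω
|Z| = √(9900² + 3150²) = 10400 Ω
∠Z = arctan(-3150/9900) = -17.7°
I = V/|Z| = 358 μA
P = VI cos φ = 3.72 × 0.000358 × cos(-17.7°) = 1.27 mW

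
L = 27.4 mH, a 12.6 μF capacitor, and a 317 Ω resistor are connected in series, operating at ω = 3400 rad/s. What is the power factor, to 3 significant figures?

X_L = ωL = 93.2 Ω
X_C = 1/(ωC) = 23.3 Ω
Net reactance X = X_L − X_C = 69.8 Ω
Z = 317 + j69.8 Ω
|Z| = √(317² + 69.8²) = 325 Ω
∠Z = arctan(69.8/317) = 12.4°
cos φ = cos(12.4°) = 0.977

0.977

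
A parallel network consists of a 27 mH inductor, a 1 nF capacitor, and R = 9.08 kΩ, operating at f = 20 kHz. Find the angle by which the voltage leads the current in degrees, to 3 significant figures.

ω = 2πf = 125700 rad/s
X_L = ωL = 3390 Ω
X_C = 1/(ωC) = 7960 Ω
Parallel: admittances add. Y = 1/R + 1/(jωL) + jωC
Y = (0.000110 − j0.000169) S
|Y| = 0.000202 S → |Z| = 1/|Y| = 4960 Ω, ∠Z = −∠Y = 56.9°

56.9°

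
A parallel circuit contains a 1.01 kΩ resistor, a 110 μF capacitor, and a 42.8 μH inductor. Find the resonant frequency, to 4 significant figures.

ω₀ = 1/√(LC) = 1/√(4.28e-05 × 0.00011) = 14570 rad/s
f₀ = ω₀/(2π) = 2.320 kHz

2.320 kHz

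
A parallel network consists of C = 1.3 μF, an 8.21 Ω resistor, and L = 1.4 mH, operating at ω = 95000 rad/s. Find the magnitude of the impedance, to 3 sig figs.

5.95 Ω

X_L = ωL = 133 Ω
X_C = 1/(ωC) = 8.10 Ω
Parallel: admittances add. Y = 1/R + 1/(jωL) + jωC
Y = (0.122 + j0.116) S
|Y| = 0.168 S → |Z| = 1/|Y| = 5.95 Ω, ∠Z = −∠Y = -43.6°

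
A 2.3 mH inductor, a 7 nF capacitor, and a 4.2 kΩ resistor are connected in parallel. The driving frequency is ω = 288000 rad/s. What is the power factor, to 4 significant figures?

0.4255

X_L = ωL = 662.4 Ω
X_C = 1/(ωC) = 496.0 Ω
Parallel: admittances add. Y = 1/R + 1/(jωL) + jωC
Y = (0.0002381 + j0.0005063) S
|Y| = 0.0005595 S → |Z| = 1/|Y| = 1787 Ω, ∠Z = −∠Y = -64.82°
cos φ = cos(-64.82°) = 0.4255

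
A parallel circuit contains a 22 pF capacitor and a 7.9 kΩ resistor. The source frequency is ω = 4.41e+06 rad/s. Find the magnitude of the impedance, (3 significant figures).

X_C = 1/(ωC) = 10300 Ω
Parallel: admittances add. Y = 1/R + jωC
Y = (0.000127 + j9.7e-05) S
|Y| = 0.000159 S → |Z| = 1/|Y| = 6270 Ω, ∠Z = −∠Y = -37.5°

6270 Ω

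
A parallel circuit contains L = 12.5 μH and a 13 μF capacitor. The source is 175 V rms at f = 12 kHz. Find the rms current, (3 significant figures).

ω = 2πf = 75400 rad/s
X_L = ωL = 0.942 Ω
X_C = 1/(ωC) = 1.02 Ω
Parallel: admittances add. Y = 1/(jωL) + jωC
Y = (0 − j0.0809) S
|Y| = 0.0809 S → |Z| = 1/|Y| = 12.4 Ω, ∠Z = −∠Y = 90.0°
I = V/|Z| = 175/12.4 = 14.1 A

14.1 A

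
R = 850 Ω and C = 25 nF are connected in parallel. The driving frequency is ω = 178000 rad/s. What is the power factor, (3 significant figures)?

X_C = 1/(ωC) = 225 Ω
Parallel: admittances add. Y = 1/R + jωC
Y = (0.00118 + j0.00445) S
|Y| = 0.00460 S → |Z| = 1/|Y| = 217 Ω, ∠Z = −∠Y = -75.2°
cos φ = cos(-75.2°) = 0.256

0.256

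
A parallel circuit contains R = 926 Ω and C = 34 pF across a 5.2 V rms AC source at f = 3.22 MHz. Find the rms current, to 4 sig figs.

6.658 mA

ω = 2πf = 2.023e+07 rad/s
X_C = 1/(ωC) = 1454 Ω
Parallel: admittances add. Y = 1/R + jωC
Y = (0.001080 + j0.0006879) S
|Y| = 0.001280 S → |Z| = 1/|Y| = 781.0 Ω, ∠Z = −∠Y = -32.50°
I = V/|Z| = 5.2/781.0 = 6.658 mA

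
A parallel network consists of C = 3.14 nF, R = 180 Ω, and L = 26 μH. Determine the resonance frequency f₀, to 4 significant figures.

557.0 kHz

ω₀ = 1/√(LC) = 1/√(2.6e-05 × 3.14e-09) = 3.5e+06 rad/s
f₀ = ω₀/(2π) = 557.0 kHz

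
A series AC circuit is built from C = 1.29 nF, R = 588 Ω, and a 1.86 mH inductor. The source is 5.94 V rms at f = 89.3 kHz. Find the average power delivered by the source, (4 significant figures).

ω = 2πf = 561100 rad/s
X_L = ωL = 1044 Ω
X_C = 1/(ωC) = 1382 Ω
Net reactance X = X_L − X_C = -338.0 Ω
Z = 588.0 − j338.0 Ω
|Z| = √(588.0² + 338.0²) = 678.2 Ω
∠Z = arctan(-338.0/588.0) = -29.89°
I = V/|Z| = 8.758 mA
P = VI cos φ = 5.94 × 0.008758 × cos(-29.89°) = 45.11 mW

45.11 mW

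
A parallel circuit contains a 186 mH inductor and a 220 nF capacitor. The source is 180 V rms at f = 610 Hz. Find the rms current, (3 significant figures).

101 mA

ω = 2πf = 3833 rad/s
X_L = ωL = 713 Ω
X_C = 1/(ωC) = 1190 Ω
Parallel: admittances add. Y = 1/(jωL) + jωC
Y = (0 − j0.000560) S
|Y| = 0.000560 S → |Z| = 1/|Y| = 1790 Ω, ∠Z = −∠Y = 90.0°
I = V/|Z| = 180/1790 = 101 mA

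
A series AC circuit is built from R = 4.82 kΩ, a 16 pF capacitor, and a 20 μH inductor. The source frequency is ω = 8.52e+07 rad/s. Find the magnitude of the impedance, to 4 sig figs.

X_L = ωL = 1704 Ω
X_C = 1/(ωC) = 733.6 Ω
Net reactance X = X_L − X_C = 970.4 Ω
Z = 4820 + j970.4 Ω
|Z| = √(4820² + 970.4²) = 4917 Ω

4917 Ω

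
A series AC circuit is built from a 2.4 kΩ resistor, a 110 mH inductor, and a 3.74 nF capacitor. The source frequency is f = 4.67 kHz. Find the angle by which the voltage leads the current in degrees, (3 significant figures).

ω = 2πf = 29340 rad/s
X_L = ωL = 3230 Ω
X_C = 1/(ωC) = 9110 Ω
Net reactance X = X_L − X_C = -5880 Ω
Z = 2400 − j5880 Ω
|Z| = √(2400² + 5880²) = 6360 Ω
∠Z = arctan(-5880/2400) = -67.8°

-67.8°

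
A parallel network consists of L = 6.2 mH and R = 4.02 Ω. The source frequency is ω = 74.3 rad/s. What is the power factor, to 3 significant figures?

0.114

X_L = ωL = 0.461 Ω
Parallel: admittances add. Y = 1/R + 1/(jωL)
Y = (0.249 − j2.17) S
|Y| = 2.19 S → |Z| = 1/|Y| = 0.458 Ω, ∠Z = −∠Y = 83.5°
cos φ = cos(83.5°) = 0.114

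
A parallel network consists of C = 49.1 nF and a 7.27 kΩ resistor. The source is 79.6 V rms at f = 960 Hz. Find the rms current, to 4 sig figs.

25.99 mA

ω = 2πf = 6032 rad/s
X_C = 1/(ωC) = 3377 Ω
Parallel: admittances add. Y = 1/R + jωC
Y = (0.0001376 + j0.0002962) S
|Y| = 0.0003265 S → |Z| = 1/|Y| = 3062 Ω, ∠Z = −∠Y = -65.09°
I = V/|Z| = 79.6/3062 = 25.99 mA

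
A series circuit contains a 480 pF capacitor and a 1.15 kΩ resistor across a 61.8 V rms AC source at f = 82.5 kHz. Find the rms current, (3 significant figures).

14.8 mA

ω = 2πf = 518400 rad/s
X_C = 1/(ωC) = 4020 Ω
Z = 1150 − j4020 Ω
|Z| = √(1150² + 4020²) = 4180 Ω
I = V/|Z| = 61.8/4180 = 14.8 mA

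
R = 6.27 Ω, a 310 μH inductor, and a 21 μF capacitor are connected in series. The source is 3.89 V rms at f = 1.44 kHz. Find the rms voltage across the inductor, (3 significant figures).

ω = 2πf = 9048 rad/s
X_L = ωL = 2.80 Ω
X_C = 1/(ωC) = 5.26 Ω
Net reactance X = X_L − X_C = -2.46 Ω
Z = 6.27 − j2.46 Ω
|Z| = √(6.27² + 2.46²) = 6.73 Ω
I = V/|Z| = 578 mA
V_L = I·|Z_L| = 0.578 × 2.80 = 1.62 V

1.62 V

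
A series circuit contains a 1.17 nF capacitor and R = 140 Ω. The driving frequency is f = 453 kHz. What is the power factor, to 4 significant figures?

0.4226

ω = 2πf = 2.846e+06 rad/s
X_C = 1/(ωC) = 300.3 Ω
Z = 140.0 − j300.3 Ω
|Z| = √(140.0² + 300.3²) = 331.3 Ω
∠Z = arctan(-300.3/140.0) = -65.00°
cos φ = cos(-65.00°) = 0.4226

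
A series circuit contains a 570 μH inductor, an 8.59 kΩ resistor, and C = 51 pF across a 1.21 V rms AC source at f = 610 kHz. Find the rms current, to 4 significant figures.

ω = 2πf = 3.833e+06 rad/s
X_L = ωL = 2185 Ω
X_C = 1/(ωC) = 5116 Ω
Net reactance X = X_L − X_C = -2931 Ω
Z = 8590 − j2931 Ω
|Z| = √(8590² + 2931²) = 9076 Ω
I = V/|Z| = 1.21/9076 = 133.3 μA

133.3 μA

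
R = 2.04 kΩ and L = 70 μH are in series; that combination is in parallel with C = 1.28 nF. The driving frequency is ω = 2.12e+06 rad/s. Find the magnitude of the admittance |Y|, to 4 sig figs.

X_L = ωL = 148.4 Ω
X_C = 1/(ωC) = 368.5 Ω
Branch 1 (R+jX_L): Z₁ = 2040 + j148.4 Ω, |Z₁| = 2045 Ω
Branch 2 (−jX_C): Z₂ = −j368.5 Ω
Parallel: Z = Z₁Z₂/(Z₁+Z₂), |Z| = 367.4 Ω, ∠Z = -79.68°
|Y| = 1/|Z| = 2.722 mS

2.722 mS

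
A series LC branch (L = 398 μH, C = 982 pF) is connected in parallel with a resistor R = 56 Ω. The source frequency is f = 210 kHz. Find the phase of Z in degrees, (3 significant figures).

-12.8°

ω = 2πf = 1.319e+06 rad/s
X_L = ωL = 525 Ω
X_C = 1/(ωC) = 772 Ω
Branch 1: Z₁ = R = 56.0 Ω
Branch 2 (series LC): Z₂ = j(X_L − X_C) = −j247 Ω
Parallel: Z = Z₁Z₂/(Z₁+Z₂), |Z| = 54.6 Ω, ∠Z = -12.8°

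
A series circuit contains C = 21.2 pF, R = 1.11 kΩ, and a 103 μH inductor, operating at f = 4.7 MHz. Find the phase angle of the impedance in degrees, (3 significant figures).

52.5°

ω = 2πf = 2.953e+07 rad/s
X_L = ωL = 3040 Ω
X_C = 1/(ωC) = 1600 Ω
Net reactance X = X_L − X_C = 1440 Ω
Z = 1110 + j1440 Ω
|Z| = √(1110² + 1440²) = 1820 Ω
∠Z = arctan(1440/1110) = 52.5°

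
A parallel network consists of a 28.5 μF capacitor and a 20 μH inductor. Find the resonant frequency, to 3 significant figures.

6.67 kHz

ω₀ = 1/√(LC) = 1/√(2e-05 × 2.85e-05) = 41890 rad/s
f₀ = ω₀/(2π) = 6.67 kHz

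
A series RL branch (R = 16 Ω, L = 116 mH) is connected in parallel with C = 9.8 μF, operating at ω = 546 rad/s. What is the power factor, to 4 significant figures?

X_L = ωL = 63.34 Ω
X_C = 1/(ωC) = 186.9 Ω
Branch 1 (R+jX_L): Z₁ = 16.00 + j63.34 Ω, |Z₁| = 65.33 Ω
Branch 2 (−jX_C): Z₂ = −j186.9 Ω
Parallel: Z = Z₁Z₂/(Z₁+Z₂), |Z| = 98.00 Ω, ∠Z = 68.44°
cos φ = cos(68.44°) = 0.3674

0.3674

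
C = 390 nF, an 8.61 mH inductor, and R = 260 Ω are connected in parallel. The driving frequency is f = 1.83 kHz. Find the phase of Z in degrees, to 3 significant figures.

ω = 2πf = 11500 rad/s
X_L = ωL = 99.0 Ω
X_C = 1/(ωC) = 223 Ω
Parallel: admittances add. Y = 1/R + 1/(jωL) + jωC
Y = (0.00385 − j0.00562) S
|Y| = 0.00681 S → |Z| = 1/|Y| = 147 Ω, ∠Z = −∠Y = 55.6°

55.6°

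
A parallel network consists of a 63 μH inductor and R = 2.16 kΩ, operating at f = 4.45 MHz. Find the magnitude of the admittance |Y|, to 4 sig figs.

ω = 2πf = 2.796e+07 rad/s
X_L = ωL = 1761 Ω
Parallel: admittances add. Y = 1/R + 1/(jωL)
Y = (0.0004630 − j0.0005677) S
|Y| = 0.0007325 S → |Z| = 1/|Y| = 1365 Ω, ∠Z = −∠Y = 50.80°

732.5 μS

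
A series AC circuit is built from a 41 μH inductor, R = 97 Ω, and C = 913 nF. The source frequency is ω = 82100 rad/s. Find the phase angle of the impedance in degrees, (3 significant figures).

X_L = ωL = 3.37 Ω
X_C = 1/(ωC) = 13.3 Ω
Net reactance X = X_L − X_C = -9.97 Ω
Z = 97.0 − j9.97 Ω
|Z| = √(97.0² + 9.97²) = 97.5 Ω
∠Z = arctan(-9.97/97.0) = -5.87°

-5.87°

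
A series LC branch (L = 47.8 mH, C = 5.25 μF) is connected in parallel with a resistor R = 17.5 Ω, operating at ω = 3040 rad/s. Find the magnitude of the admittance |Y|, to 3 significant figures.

X_L = ωL = 145 Ω
X_C = 1/(ωC) = 62.7 Ω
Branch 1: Z₁ = R = 17.5 Ω
Branch 2 (series LC): Z₂ = j(X_L − X_C) = j82.7 Ω
Parallel: Z = Z₁Z₂/(Z₁+Z₂), |Z| = 17.1 Ω, ∠Z = 12.0°
|Y| = 1/|Z| = 58.4 mS

58.4 mS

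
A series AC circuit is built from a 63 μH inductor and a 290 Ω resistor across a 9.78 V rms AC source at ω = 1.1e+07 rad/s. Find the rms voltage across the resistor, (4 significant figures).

X_L = ωL = 693.0 Ω
Z = 290.0 + j693.0 Ω
|Z| = √(290.0² + 693.0²) = 751.2 Ω
I = V/|Z| = 13.02 mA
V_R = I·|Z_R| = 0.01302 × 290.0 = 3.775 V

3.775 V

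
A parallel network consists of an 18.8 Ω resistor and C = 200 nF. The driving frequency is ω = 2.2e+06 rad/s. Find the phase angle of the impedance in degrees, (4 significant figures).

X_C = 1/(ωC) = 2.273 Ω
Parallel: admittances add. Y = 1/R + jωC
Y = (0.05319 + j0.4400) S
|Y| = 0.4432 S → |Z| = 1/|Y| = 2.256 Ω, ∠Z = −∠Y = -83.11°

-83.11°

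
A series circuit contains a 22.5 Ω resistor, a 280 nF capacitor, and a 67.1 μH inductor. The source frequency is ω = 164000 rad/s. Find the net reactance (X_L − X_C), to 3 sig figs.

-10.8 Ω

X_L = ωL = 11.0 Ω
X_C = 1/(ωC) = 21.8 Ω
X = 11.0 − 21.8 = -10.8 Ω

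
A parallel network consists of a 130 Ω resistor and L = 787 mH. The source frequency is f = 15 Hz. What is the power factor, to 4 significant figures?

ω = 2πf = 94.25 rad/s
X_L = ωL = 74.17 Ω
Parallel: admittances add. Y = 1/R + 1/(jωL)
Y = (0.007692 − j0.01348) S
|Y| = 0.01552 S → |Z| = 1/|Y| = 64.42 Ω, ∠Z = −∠Y = 60.29°
cos φ = cos(60.29°) = 0.4956

0.4956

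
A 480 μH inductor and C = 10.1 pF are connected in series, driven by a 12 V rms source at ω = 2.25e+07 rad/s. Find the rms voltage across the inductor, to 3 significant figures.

X_L = ωL = 10800 Ω
X_C = 1/(ωC) = 4400 Ω
Net reactance X = X_L − X_C = 6400 Ω
Z = j6400 Ω
|Z| = √(0² + 6400²) = 6400 Ω
I = V/|Z| = 1.88 mA
V_L = I·|Z_L| = 0.00188 × 10800 = 20.3 V

20.3 V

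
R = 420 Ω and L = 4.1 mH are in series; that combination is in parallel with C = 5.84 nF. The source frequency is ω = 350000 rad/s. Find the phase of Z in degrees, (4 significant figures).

X_L = ωL = 1435 Ω
X_C = 1/(ωC) = 489.2 Ω
Branch 1 (R+jX_L): Z₁ = 420.0 + j1435 Ω, |Z₁| = 1495 Ω
Branch 2 (−jX_C): Z₂ = −j489.2 Ω
Parallel: Z = Z₁Z₂/(Z₁+Z₂), |Z| = 706.9 Ω, ∠Z = -82.37°

-82.37°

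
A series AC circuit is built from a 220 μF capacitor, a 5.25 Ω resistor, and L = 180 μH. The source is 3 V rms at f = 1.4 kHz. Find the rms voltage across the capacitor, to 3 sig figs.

ω = 2πf = 8796 rad/s
X_L = ωL = 1.58 Ω
X_C = 1/(ωC) = 0.517 Ω
Net reactance X = X_L − X_C = 1.07 Ω
Z = 5.25 + j1.07 Ω
|Z| = √(5.25² + 1.07²) = 5.36 Ω
I = V/|Z| = 560 mA
V_C = I·|Z_C| = 0.560 × 0.517 = 0.289 V

0.289 V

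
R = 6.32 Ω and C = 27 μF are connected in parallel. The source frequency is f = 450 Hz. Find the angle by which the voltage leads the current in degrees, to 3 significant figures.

ω = 2πf = 2827 rad/s
X_C = 1/(ωC) = 13.1 Ω
Parallel: admittances add. Y = 1/R + jωC
Y = (0.158 + j0.0763) S
|Y| = 0.176 S → |Z| = 1/|Y| = 5.69 Ω, ∠Z = −∠Y = -25.8°

-25.8°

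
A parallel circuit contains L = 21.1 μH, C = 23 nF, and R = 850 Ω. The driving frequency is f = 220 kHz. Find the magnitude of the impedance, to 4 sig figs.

ω = 2πf = 1.382e+06 rad/s
X_L = ωL = 29.17 Ω
X_C = 1/(ωC) = 31.45 Ω
Parallel: admittances add. Y = 1/R + 1/(jωL) + jωC
Y = (0.001176 − j0.002493) S
|Y| = 0.002757 S → |Z| = 1/|Y| = 362.8 Ω, ∠Z = −∠Y = 64.74°

362.8 Ω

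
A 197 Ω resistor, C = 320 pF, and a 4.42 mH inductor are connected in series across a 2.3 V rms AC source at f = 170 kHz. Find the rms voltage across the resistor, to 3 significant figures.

0.251 V

ω = 2πf = 1.068e+06 rad/s
X_L = ωL = 4720 Ω
X_C = 1/(ωC) = 2930 Ω
Net reactance X = X_L − X_C = 1800 Ω
Z = 197 + j1800 Ω
|Z| = √(197² + 1800²) = 1810 Ω
I = V/|Z| = 1.27 mA
V_R = I·|Z_R| = 0.00127 × 197 = 0.251 V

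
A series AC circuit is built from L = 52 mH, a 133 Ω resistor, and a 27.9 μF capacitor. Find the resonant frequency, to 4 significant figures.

132.1 Hz

ω₀ = 1/√(LC) = 1/√(0.052 × 2.79e-05) = 830.2 rad/s
f₀ = ω₀/(2π) = 132.1 Hz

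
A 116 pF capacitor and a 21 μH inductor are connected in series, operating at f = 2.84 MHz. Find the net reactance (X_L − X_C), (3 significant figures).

ω = 2πf = 1.784e+07 rad/s
X_L = ωL = 375 Ω
X_C = 1/(ωC) = 483 Ω
X = 375 − 483 = -108 Ω

-108 Ω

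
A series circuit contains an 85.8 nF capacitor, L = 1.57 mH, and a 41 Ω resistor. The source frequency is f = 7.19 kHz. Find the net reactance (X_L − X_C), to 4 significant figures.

-187.1 Ω

ω = 2πf = 45180 rad/s
X_L = ωL = 70.93 Ω
X_C = 1/(ωC) = 258.0 Ω
X = 70.93 − 258.0 = -187.1 Ω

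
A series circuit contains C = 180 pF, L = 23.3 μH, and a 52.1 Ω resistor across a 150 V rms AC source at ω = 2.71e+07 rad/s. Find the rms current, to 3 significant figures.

349 mA

X_L = ωL = 631 Ω
X_C = 1/(ωC) = 205 Ω
Net reactance X = X_L − X_C = 426 Ω
Z = 52.1 + j426 Ω
|Z| = √(52.1² + 426²) = 430 Ω
I = V/|Z| = 150/430 = 349 mA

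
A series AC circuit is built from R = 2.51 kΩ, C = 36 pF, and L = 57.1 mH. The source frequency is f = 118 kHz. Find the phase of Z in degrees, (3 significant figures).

ω = 2πf = 741400 rad/s
X_L = ωL = 42300 Ω
X_C = 1/(ωC) = 37500 Ω
Net reactance X = X_L − X_C = 4870 Ω
Z = 2510 + j4870 Ω
|Z| = √(2510² + 4870²) = 5480 Ω
∠Z = arctan(4870/2510) = 62.7°

62.7°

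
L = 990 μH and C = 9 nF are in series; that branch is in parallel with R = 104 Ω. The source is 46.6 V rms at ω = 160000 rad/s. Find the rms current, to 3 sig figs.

456 mA

X_L = ωL = 158 Ω
X_C = 1/(ωC) = 694 Ω
Branch 1: Z₁ = R = 104 Ω
Branch 2 (series LC): Z₂ = j(X_L − X_C) = −j536 Ω
Parallel: Z = Z₁Z₂/(Z₁+Z₂), |Z| = 102 Ω, ∠Z = -11.0°
I = V/|Z| = 46.6/102 = 456 mA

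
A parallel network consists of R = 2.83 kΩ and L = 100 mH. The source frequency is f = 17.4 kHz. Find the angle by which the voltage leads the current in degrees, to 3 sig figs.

ω = 2πf = 109300 rad/s
X_L = ωL = 10900 Ω
Parallel: admittances add. Y = 1/R + 1/(jωL)
Y = (0.000353 − j9.15e-05) S
|Y| = 0.000365 S → |Z| = 1/|Y| = 2740 Ω, ∠Z = −∠Y = 14.5°

14.5°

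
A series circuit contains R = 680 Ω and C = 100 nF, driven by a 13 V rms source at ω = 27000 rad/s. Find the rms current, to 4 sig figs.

16.79 mA

X_C = 1/(ωC) = 370.4 Ω
Z = 680.0 − j370.4 Ω
|Z| = √(680.0² + 370.4²) = 774.3 Ω
I = V/|Z| = 13/774.3 = 16.79 mA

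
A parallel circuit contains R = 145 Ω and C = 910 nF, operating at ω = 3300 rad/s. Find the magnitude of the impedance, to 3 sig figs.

133 Ω

X_C = 1/(ωC) = 333 Ω
Parallel: admittances add. Y = 1/R + jωC
Y = (0.00690 + j0.00300) S
|Y| = 0.00752 S → |Z| = 1/|Y| = 133 Ω, ∠Z = −∠Y = -23.5°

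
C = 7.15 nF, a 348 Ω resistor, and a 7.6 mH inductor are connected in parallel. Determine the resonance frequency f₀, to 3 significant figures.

21.6 kHz

ω₀ = 1/√(LC) = 1/√(0.0076 × 7.15e-09) = 135700 rad/s
f₀ = ω₀/(2π) = 21.6 kHz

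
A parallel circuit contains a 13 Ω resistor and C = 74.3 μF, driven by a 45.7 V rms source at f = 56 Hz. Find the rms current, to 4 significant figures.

3.713 A

ω = 2πf = 351.9 rad/s
X_C = 1/(ωC) = 38.25 Ω
Parallel: admittances add. Y = 1/R + jωC
Y = (0.07692 + j0.02614) S
|Y| = 0.08124 S → |Z| = 1/|Y| = 12.31 Ω, ∠Z = −∠Y = -18.77°
I = V/|Z| = 45.7/12.31 = 3.713 A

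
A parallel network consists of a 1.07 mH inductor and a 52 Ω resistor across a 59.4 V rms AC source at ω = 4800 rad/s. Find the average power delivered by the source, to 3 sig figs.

X_L = ωL = 5.14 Ω
Parallel: admittances add. Y = 1/R + 1/(jωL)
Y = (0.0192 − j0.195) S
|Y| = 0.196 S → |Z| = 1/|Y| = 5.11 Ω, ∠Z = −∠Y = 84.4°
I = V/|Z| = 11.6 A
P = VI cos φ = 59.4 × 11.6 × cos(84.4°) = 67.9 W

67.9 W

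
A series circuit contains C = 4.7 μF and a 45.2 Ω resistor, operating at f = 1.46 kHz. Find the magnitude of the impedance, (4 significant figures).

ω = 2πf = 9173 rad/s
X_C = 1/(ωC) = 23.19 Ω
Z = 45.20 − j23.19 Ω
|Z| = √(45.20² + 23.19²) = 50.80 Ω

50.80 Ω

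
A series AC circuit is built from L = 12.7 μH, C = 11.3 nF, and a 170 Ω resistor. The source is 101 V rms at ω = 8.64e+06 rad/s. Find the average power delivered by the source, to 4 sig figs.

44.70 W

X_L = ωL = 109.7 Ω
X_C = 1/(ωC) = 10.24 Ω
Net reactance X = X_L − X_C = 99.49 Ω
Z = 170.0 + j99.49 Ω
|Z| = √(170.0² + 99.49²) = 197.0 Ω
∠Z = arctan(99.49/170.0) = 30.34°
I = V/|Z| = 512.8 mA
P = VI cos φ = 101 × 0.5128 × cos(30.34°) = 44.70 W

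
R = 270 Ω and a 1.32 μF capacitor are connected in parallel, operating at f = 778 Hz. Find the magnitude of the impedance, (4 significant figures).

134.4 Ω

ω = 2πf = 4888 rad/s
X_C = 1/(ωC) = 155.0 Ω
Parallel: admittances add. Y = 1/R + jωC
Y = (0.003704 + j0.006453) S
|Y| = 0.007440 S → |Z| = 1/|Y| = 134.4 Ω, ∠Z = −∠Y = -60.14°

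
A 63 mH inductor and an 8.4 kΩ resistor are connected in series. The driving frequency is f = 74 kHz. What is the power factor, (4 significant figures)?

0.2757

ω = 2πf = 465000 rad/s
X_L = ωL = 29290 Ω
Z = 8400 + j29290 Ω
|Z| = √(8400² + 29290²) = 30470 Ω
∠Z = arctan(29290/8400) = 74.00°
cos φ = cos(74.00°) = 0.2757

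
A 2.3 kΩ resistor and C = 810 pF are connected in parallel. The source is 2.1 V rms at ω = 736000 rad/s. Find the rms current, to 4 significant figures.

1.550 mA

X_C = 1/(ωC) = 1677 Ω
Parallel: admittances add. Y = 1/R + jωC
Y = (0.0004348 + j0.0005962) S
|Y| = 0.0007379 S → |Z| = 1/|Y| = 1355 Ω, ∠Z = −∠Y = -53.90°
I = V/|Z| = 2.1/1355 = 1.550 mA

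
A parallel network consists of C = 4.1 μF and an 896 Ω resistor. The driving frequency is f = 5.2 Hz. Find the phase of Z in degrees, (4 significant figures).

ω = 2πf = 32.67 rad/s
X_C = 1/(ωC) = 7465 Ω
Parallel: admittances add. Y = 1/R + jωC
Y = (0.001116 + j0.0001340) S
|Y| = 0.001124 S → |Z| = 1/|Y| = 889.6 Ω, ∠Z = −∠Y = -6.844°

-6.844°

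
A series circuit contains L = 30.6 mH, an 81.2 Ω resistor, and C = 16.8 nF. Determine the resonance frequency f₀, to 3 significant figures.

7.02 kHz

ω₀ = 1/√(LC) = 1/√(0.0306 × 1.68e-08) = 44100 rad/s
f₀ = ω₀/(2π) = 7.02 kHz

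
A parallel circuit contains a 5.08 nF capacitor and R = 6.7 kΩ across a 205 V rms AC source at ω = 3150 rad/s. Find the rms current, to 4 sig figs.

X_C = 1/(ωC) = 62490 Ω
Parallel: admittances add. Y = 1/R + jωC
Y = (0.0001493 + j1.6e-05) S
|Y| = 0.0001501 S → |Z| = 1/|Y| = 6662 Ω, ∠Z = −∠Y = -6.119°
I = V/|Z| = 205/6662 = 30.77 mA

30.77 mA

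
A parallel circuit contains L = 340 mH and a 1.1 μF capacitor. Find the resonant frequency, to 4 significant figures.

ω₀ = 1/√(LC) = 1/√(0.34 × 1.1e-06) = 1635 rad/s
f₀ = ω₀/(2π) = 260.2 Hz

260.2 Hz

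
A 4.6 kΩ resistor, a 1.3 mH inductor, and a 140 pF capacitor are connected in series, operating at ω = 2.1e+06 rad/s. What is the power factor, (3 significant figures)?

0.990

X_L = ωL = 2730 Ω
X_C = 1/(ωC) = 3400 Ω
Net reactance X = X_L − X_C = -671 Ω
Z = 4600 − j671 Ω
|Z| = √(4600² + 671²) = 4650 Ω
∠Z = arctan(-671/4600) = -8.30°
cos φ = cos(-8.30°) = 0.990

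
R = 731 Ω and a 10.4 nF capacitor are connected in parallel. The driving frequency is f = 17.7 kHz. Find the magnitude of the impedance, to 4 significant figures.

ω = 2πf = 111200 rad/s
X_C = 1/(ωC) = 864.6 Ω
Parallel: admittances add. Y = 1/R + jωC
Y = (0.001368 + j0.001157) S
|Y| = 0.001791 S → |Z| = 1/|Y| = 558.2 Ω, ∠Z = −∠Y = -40.21°

558.2 Ω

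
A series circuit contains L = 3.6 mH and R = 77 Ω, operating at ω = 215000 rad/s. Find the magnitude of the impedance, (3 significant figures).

X_L = ωL = 774 Ω
Z = 77.0 + j774 Ω
|Z| = √(77.0² + 774²) = 778 Ω

778 Ω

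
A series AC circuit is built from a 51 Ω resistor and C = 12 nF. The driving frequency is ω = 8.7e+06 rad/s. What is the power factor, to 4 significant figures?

X_C = 1/(ωC) = 9.579 Ω
Z = 51.00 − j9.579 Ω
|Z| = √(51.00² + 9.579²) = 51.89 Ω
∠Z = arctan(-9.579/51.00) = -10.64°
cos φ = cos(-10.64°) = 0.9828

0.9828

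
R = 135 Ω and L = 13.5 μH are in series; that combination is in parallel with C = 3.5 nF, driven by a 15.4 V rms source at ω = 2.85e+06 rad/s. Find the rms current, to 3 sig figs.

162 mA

X_L = ωL = 38.5 Ω
X_C = 1/(ωC) = 100 Ω
Branch 1 (R+jX_L): Z₁ = 135 + j38.5 Ω, |Z₁| = 140 Ω
Branch 2 (−jX_C): Z₂ = −j100 Ω
Parallel: Z = Z₁Z₂/(Z₁+Z₂), |Z| = 94.8 Ω, ∠Z = -49.5°
I = V/|Z| = 15.4/94.8 = 162 mA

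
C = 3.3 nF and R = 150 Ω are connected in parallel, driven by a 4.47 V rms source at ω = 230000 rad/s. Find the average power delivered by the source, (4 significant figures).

X_C = 1/(ωC) = 1318 Ω
Parallel: admittances add. Y = 1/R + jωC
Y = (0.006667 + j0.0007590) S
|Y| = 0.006710 S → |Z| = 1/|Y| = 149.0 Ω, ∠Z = −∠Y = -6.495°
I = V/|Z| = 29.99 mA
P = VI cos φ = 4.47 × 0.02999 × cos(-6.495°) = 133.2 mW

133.2 mW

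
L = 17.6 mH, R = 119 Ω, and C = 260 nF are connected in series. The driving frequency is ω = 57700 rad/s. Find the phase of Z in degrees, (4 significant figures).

X_L = ωL = 1016 Ω
X_C = 1/(ωC) = 66.66 Ω
Net reactance X = X_L − X_C = 948.9 Ω
Z = 119.0 + j948.9 Ω
|Z| = √(119.0² + 948.9²) = 956.3 Ω
∠Z = arctan(948.9/119.0) = 82.85°

82.85°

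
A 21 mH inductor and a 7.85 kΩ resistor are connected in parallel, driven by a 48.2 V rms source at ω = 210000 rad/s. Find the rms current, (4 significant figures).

12.54 mA

X_L = ωL = 4410 Ω
Parallel: admittances add. Y = 1/R + 1/(jωL)
Y = (0.0001274 − j0.0002268) S
|Y| = 0.0002601 S → |Z| = 1/|Y| = 3845 Ω, ∠Z = −∠Y = 60.67°
I = V/|Z| = 48.2/3845 = 12.54 mA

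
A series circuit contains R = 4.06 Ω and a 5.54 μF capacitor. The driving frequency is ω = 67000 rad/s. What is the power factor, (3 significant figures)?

X_C = 1/(ωC) = 2.69 Ω
Z = 4.06 − j2.69 Ω
|Z| = √(4.06² + 2.69²) = 4.87 Ω
∠Z = arctan(-2.69/4.06) = -33.6°
cos φ = cos(-33.6°) = 0.833

0.833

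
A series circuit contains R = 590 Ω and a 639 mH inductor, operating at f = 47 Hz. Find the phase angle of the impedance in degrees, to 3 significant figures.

ω = 2πf = 295.3 rad/s
X_L = ωL = 189 Ω
Z = 590 + j189 Ω
|Z| = √(590² + 189²) = 619 Ω
∠Z = arctan(189/590) = 17.7°

17.7°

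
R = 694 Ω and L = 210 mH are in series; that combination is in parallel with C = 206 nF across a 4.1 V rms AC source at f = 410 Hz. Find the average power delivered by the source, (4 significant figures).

ω = 2πf = 2576 rad/s
X_L = ωL = 541.0 Ω
X_C = 1/(ωC) = 1884 Ω
Branch 1 (R+jX_L): Z₁ = 694.0 + j541.0 Ω, |Z₁| = 879.9 Ω
Branch 2 (−jX_C): Z₂ = −j1884 Ω
Parallel: Z = Z₁Z₂/(Z₁+Z₂), |Z| = 1097 Ω, ∠Z = 10.62°
I = V/|Z| = 3.739 mA
P = VI cos φ = 4.1 × 0.003739 × cos(10.62°) = 15.07 mW

15.07 mW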